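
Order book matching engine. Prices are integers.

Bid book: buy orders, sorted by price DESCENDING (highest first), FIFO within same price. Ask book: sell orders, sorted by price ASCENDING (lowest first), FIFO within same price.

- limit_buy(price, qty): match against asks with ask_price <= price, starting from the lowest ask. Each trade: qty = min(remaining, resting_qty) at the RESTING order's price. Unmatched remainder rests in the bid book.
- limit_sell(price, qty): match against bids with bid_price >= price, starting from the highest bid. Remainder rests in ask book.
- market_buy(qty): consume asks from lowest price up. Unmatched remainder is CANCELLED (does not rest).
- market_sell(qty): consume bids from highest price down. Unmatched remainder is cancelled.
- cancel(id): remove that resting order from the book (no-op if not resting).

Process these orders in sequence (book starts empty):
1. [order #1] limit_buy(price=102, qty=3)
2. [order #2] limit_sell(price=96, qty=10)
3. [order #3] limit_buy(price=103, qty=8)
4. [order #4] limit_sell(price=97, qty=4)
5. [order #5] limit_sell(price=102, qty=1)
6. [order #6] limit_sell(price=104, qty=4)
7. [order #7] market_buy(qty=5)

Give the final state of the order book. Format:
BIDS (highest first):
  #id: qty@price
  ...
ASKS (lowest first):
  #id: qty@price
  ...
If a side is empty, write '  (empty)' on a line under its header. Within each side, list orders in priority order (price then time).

Answer: BIDS (highest first):
  (empty)
ASKS (lowest first):
  #6: 3@104

Derivation:
After op 1 [order #1] limit_buy(price=102, qty=3): fills=none; bids=[#1:3@102] asks=[-]
After op 2 [order #2] limit_sell(price=96, qty=10): fills=#1x#2:3@102; bids=[-] asks=[#2:7@96]
After op 3 [order #3] limit_buy(price=103, qty=8): fills=#3x#2:7@96; bids=[#3:1@103] asks=[-]
After op 4 [order #4] limit_sell(price=97, qty=4): fills=#3x#4:1@103; bids=[-] asks=[#4:3@97]
After op 5 [order #5] limit_sell(price=102, qty=1): fills=none; bids=[-] asks=[#4:3@97 #5:1@102]
After op 6 [order #6] limit_sell(price=104, qty=4): fills=none; bids=[-] asks=[#4:3@97 #5:1@102 #6:4@104]
After op 7 [order #7] market_buy(qty=5): fills=#7x#4:3@97 #7x#5:1@102 #7x#6:1@104; bids=[-] asks=[#6:3@104]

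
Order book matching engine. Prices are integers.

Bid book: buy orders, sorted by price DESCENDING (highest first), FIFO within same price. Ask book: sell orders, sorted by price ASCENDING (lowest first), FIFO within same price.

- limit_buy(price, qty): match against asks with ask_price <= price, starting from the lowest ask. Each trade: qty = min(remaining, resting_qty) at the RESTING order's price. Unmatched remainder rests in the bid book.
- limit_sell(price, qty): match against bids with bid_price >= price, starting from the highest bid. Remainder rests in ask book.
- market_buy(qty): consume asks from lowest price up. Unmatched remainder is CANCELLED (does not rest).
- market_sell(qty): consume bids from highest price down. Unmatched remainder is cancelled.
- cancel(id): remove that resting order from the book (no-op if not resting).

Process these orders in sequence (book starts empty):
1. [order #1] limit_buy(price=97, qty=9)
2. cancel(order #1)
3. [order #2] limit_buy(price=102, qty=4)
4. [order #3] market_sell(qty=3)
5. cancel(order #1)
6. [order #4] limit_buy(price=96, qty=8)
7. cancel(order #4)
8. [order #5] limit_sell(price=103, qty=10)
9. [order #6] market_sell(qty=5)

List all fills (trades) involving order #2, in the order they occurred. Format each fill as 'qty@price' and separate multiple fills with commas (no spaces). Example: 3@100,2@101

Answer: 3@102,1@102

Derivation:
After op 1 [order #1] limit_buy(price=97, qty=9): fills=none; bids=[#1:9@97] asks=[-]
After op 2 cancel(order #1): fills=none; bids=[-] asks=[-]
After op 3 [order #2] limit_buy(price=102, qty=4): fills=none; bids=[#2:4@102] asks=[-]
After op 4 [order #3] market_sell(qty=3): fills=#2x#3:3@102; bids=[#2:1@102] asks=[-]
After op 5 cancel(order #1): fills=none; bids=[#2:1@102] asks=[-]
After op 6 [order #4] limit_buy(price=96, qty=8): fills=none; bids=[#2:1@102 #4:8@96] asks=[-]
After op 7 cancel(order #4): fills=none; bids=[#2:1@102] asks=[-]
After op 8 [order #5] limit_sell(price=103, qty=10): fills=none; bids=[#2:1@102] asks=[#5:10@103]
After op 9 [order #6] market_sell(qty=5): fills=#2x#6:1@102; bids=[-] asks=[#5:10@103]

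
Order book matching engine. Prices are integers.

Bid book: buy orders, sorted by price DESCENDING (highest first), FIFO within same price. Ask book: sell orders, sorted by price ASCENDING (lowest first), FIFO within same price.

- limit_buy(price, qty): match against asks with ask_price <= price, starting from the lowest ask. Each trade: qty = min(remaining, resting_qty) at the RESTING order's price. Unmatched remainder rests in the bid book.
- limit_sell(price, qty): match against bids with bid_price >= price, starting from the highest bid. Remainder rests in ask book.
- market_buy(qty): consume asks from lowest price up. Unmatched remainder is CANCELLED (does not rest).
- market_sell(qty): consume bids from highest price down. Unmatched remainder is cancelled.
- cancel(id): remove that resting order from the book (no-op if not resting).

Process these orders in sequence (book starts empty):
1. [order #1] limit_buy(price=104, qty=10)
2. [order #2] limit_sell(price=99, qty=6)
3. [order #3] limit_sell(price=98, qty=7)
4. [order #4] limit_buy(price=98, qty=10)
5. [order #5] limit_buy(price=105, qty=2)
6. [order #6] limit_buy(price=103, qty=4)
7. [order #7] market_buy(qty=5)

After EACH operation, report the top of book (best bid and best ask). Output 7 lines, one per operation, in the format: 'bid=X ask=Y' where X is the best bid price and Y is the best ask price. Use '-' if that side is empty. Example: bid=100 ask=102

After op 1 [order #1] limit_buy(price=104, qty=10): fills=none; bids=[#1:10@104] asks=[-]
After op 2 [order #2] limit_sell(price=99, qty=6): fills=#1x#2:6@104; bids=[#1:4@104] asks=[-]
After op 3 [order #3] limit_sell(price=98, qty=7): fills=#1x#3:4@104; bids=[-] asks=[#3:3@98]
After op 4 [order #4] limit_buy(price=98, qty=10): fills=#4x#3:3@98; bids=[#4:7@98] asks=[-]
After op 5 [order #5] limit_buy(price=105, qty=2): fills=none; bids=[#5:2@105 #4:7@98] asks=[-]
After op 6 [order #6] limit_buy(price=103, qty=4): fills=none; bids=[#5:2@105 #6:4@103 #4:7@98] asks=[-]
After op 7 [order #7] market_buy(qty=5): fills=none; bids=[#5:2@105 #6:4@103 #4:7@98] asks=[-]

Answer: bid=104 ask=-
bid=104 ask=-
bid=- ask=98
bid=98 ask=-
bid=105 ask=-
bid=105 ask=-
bid=105 ask=-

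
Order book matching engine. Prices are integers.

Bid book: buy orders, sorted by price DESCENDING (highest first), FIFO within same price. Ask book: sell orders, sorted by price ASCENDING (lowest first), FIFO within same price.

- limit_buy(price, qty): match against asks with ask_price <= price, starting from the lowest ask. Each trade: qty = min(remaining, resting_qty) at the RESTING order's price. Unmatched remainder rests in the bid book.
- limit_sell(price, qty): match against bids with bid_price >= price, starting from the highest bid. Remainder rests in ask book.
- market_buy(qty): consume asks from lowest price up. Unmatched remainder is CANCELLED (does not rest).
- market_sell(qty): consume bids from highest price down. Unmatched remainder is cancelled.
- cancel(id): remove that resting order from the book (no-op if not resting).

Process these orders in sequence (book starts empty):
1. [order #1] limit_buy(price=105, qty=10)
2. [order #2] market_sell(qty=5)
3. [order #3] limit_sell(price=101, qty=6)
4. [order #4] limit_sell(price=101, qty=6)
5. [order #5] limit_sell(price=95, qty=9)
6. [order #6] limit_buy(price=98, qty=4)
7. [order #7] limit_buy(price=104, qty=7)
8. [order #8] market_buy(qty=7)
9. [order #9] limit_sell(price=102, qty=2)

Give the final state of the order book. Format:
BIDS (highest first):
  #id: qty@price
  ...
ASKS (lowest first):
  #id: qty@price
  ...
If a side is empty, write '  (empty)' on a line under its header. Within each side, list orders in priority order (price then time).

After op 1 [order #1] limit_buy(price=105, qty=10): fills=none; bids=[#1:10@105] asks=[-]
After op 2 [order #2] market_sell(qty=5): fills=#1x#2:5@105; bids=[#1:5@105] asks=[-]
After op 3 [order #3] limit_sell(price=101, qty=6): fills=#1x#3:5@105; bids=[-] asks=[#3:1@101]
After op 4 [order #4] limit_sell(price=101, qty=6): fills=none; bids=[-] asks=[#3:1@101 #4:6@101]
After op 5 [order #5] limit_sell(price=95, qty=9): fills=none; bids=[-] asks=[#5:9@95 #3:1@101 #4:6@101]
After op 6 [order #6] limit_buy(price=98, qty=4): fills=#6x#5:4@95; bids=[-] asks=[#5:5@95 #3:1@101 #4:6@101]
After op 7 [order #7] limit_buy(price=104, qty=7): fills=#7x#5:5@95 #7x#3:1@101 #7x#4:1@101; bids=[-] asks=[#4:5@101]
After op 8 [order #8] market_buy(qty=7): fills=#8x#4:5@101; bids=[-] asks=[-]
After op 9 [order #9] limit_sell(price=102, qty=2): fills=none; bids=[-] asks=[#9:2@102]

Answer: BIDS (highest first):
  (empty)
ASKS (lowest first):
  #9: 2@102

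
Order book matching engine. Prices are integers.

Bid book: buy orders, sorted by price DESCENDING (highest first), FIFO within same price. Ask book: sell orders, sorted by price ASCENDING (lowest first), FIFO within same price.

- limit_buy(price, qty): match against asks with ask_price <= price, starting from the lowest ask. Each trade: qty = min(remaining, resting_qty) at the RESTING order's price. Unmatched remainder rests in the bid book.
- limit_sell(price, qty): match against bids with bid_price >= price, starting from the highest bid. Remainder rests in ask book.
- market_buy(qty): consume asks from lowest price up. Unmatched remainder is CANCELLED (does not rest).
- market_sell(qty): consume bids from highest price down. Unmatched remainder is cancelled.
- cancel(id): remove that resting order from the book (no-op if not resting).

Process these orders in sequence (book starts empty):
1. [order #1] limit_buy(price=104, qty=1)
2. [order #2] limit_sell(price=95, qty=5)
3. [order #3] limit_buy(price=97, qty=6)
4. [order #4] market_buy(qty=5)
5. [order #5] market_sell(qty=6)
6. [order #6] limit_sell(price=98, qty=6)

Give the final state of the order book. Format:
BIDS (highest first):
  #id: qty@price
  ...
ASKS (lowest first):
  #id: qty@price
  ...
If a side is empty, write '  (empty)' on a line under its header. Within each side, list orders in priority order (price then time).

After op 1 [order #1] limit_buy(price=104, qty=1): fills=none; bids=[#1:1@104] asks=[-]
After op 2 [order #2] limit_sell(price=95, qty=5): fills=#1x#2:1@104; bids=[-] asks=[#2:4@95]
After op 3 [order #3] limit_buy(price=97, qty=6): fills=#3x#2:4@95; bids=[#3:2@97] asks=[-]
After op 4 [order #4] market_buy(qty=5): fills=none; bids=[#3:2@97] asks=[-]
After op 5 [order #5] market_sell(qty=6): fills=#3x#5:2@97; bids=[-] asks=[-]
After op 6 [order #6] limit_sell(price=98, qty=6): fills=none; bids=[-] asks=[#6:6@98]

Answer: BIDS (highest first):
  (empty)
ASKS (lowest first):
  #6: 6@98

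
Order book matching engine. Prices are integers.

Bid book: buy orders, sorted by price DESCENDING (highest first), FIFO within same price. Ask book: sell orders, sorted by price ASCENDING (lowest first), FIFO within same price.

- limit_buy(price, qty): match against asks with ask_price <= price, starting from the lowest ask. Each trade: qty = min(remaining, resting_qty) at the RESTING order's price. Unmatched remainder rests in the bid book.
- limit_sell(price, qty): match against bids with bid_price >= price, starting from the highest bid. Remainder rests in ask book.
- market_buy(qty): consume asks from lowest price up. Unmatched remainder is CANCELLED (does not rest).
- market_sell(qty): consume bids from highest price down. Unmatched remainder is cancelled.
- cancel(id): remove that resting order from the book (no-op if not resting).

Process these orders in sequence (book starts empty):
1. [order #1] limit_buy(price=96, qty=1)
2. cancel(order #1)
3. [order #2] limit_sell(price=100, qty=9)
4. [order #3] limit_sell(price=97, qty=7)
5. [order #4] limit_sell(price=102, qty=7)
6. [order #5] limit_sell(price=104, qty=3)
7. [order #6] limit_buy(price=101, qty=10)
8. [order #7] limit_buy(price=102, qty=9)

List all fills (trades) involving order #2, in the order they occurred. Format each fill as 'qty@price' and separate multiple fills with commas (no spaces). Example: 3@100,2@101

Answer: 3@100,6@100

Derivation:
After op 1 [order #1] limit_buy(price=96, qty=1): fills=none; bids=[#1:1@96] asks=[-]
After op 2 cancel(order #1): fills=none; bids=[-] asks=[-]
After op 3 [order #2] limit_sell(price=100, qty=9): fills=none; bids=[-] asks=[#2:9@100]
After op 4 [order #3] limit_sell(price=97, qty=7): fills=none; bids=[-] asks=[#3:7@97 #2:9@100]
After op 5 [order #4] limit_sell(price=102, qty=7): fills=none; bids=[-] asks=[#3:7@97 #2:9@100 #4:7@102]
After op 6 [order #5] limit_sell(price=104, qty=3): fills=none; bids=[-] asks=[#3:7@97 #2:9@100 #4:7@102 #5:3@104]
After op 7 [order #6] limit_buy(price=101, qty=10): fills=#6x#3:7@97 #6x#2:3@100; bids=[-] asks=[#2:6@100 #4:7@102 #5:3@104]
After op 8 [order #7] limit_buy(price=102, qty=9): fills=#7x#2:6@100 #7x#4:3@102; bids=[-] asks=[#4:4@102 #5:3@104]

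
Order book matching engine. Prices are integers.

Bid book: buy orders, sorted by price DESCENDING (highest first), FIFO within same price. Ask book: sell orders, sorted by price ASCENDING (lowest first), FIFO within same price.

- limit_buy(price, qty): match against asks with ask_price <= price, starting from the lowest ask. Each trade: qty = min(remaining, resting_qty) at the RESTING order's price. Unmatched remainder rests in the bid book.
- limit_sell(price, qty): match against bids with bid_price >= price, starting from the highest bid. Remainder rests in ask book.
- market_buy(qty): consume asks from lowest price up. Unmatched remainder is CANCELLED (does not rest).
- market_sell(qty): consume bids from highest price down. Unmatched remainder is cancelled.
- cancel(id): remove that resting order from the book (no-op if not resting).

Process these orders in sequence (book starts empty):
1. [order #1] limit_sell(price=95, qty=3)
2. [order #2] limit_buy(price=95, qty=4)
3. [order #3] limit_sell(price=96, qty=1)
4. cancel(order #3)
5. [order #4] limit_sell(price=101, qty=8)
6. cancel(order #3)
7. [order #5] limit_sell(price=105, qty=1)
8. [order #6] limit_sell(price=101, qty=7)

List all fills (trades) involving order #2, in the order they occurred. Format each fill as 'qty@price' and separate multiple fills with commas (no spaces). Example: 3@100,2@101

After op 1 [order #1] limit_sell(price=95, qty=3): fills=none; bids=[-] asks=[#1:3@95]
After op 2 [order #2] limit_buy(price=95, qty=4): fills=#2x#1:3@95; bids=[#2:1@95] asks=[-]
After op 3 [order #3] limit_sell(price=96, qty=1): fills=none; bids=[#2:1@95] asks=[#3:1@96]
After op 4 cancel(order #3): fills=none; bids=[#2:1@95] asks=[-]
After op 5 [order #4] limit_sell(price=101, qty=8): fills=none; bids=[#2:1@95] asks=[#4:8@101]
After op 6 cancel(order #3): fills=none; bids=[#2:1@95] asks=[#4:8@101]
After op 7 [order #5] limit_sell(price=105, qty=1): fills=none; bids=[#2:1@95] asks=[#4:8@101 #5:1@105]
After op 8 [order #6] limit_sell(price=101, qty=7): fills=none; bids=[#2:1@95] asks=[#4:8@101 #6:7@101 #5:1@105]

Answer: 3@95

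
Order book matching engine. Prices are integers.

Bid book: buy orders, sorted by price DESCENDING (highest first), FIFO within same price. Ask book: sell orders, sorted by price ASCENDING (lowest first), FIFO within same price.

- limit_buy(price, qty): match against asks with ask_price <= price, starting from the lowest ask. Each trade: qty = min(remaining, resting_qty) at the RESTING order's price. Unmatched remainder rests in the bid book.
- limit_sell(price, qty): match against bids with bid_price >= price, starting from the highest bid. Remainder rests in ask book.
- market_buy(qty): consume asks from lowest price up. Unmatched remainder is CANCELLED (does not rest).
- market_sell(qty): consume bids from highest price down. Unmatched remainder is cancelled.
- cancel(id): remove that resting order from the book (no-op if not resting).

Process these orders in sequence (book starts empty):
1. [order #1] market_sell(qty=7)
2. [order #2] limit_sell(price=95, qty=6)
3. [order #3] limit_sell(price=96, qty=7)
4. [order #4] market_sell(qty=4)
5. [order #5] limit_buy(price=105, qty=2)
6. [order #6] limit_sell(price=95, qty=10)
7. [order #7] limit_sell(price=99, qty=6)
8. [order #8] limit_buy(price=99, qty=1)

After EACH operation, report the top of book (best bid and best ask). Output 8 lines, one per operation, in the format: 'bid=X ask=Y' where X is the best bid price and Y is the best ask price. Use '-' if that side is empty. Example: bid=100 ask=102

After op 1 [order #1] market_sell(qty=7): fills=none; bids=[-] asks=[-]
After op 2 [order #2] limit_sell(price=95, qty=6): fills=none; bids=[-] asks=[#2:6@95]
After op 3 [order #3] limit_sell(price=96, qty=7): fills=none; bids=[-] asks=[#2:6@95 #3:7@96]
After op 4 [order #4] market_sell(qty=4): fills=none; bids=[-] asks=[#2:6@95 #3:7@96]
After op 5 [order #5] limit_buy(price=105, qty=2): fills=#5x#2:2@95; bids=[-] asks=[#2:4@95 #3:7@96]
After op 6 [order #6] limit_sell(price=95, qty=10): fills=none; bids=[-] asks=[#2:4@95 #6:10@95 #3:7@96]
After op 7 [order #7] limit_sell(price=99, qty=6): fills=none; bids=[-] asks=[#2:4@95 #6:10@95 #3:7@96 #7:6@99]
After op 8 [order #8] limit_buy(price=99, qty=1): fills=#8x#2:1@95; bids=[-] asks=[#2:3@95 #6:10@95 #3:7@96 #7:6@99]

Answer: bid=- ask=-
bid=- ask=95
bid=- ask=95
bid=- ask=95
bid=- ask=95
bid=- ask=95
bid=- ask=95
bid=- ask=95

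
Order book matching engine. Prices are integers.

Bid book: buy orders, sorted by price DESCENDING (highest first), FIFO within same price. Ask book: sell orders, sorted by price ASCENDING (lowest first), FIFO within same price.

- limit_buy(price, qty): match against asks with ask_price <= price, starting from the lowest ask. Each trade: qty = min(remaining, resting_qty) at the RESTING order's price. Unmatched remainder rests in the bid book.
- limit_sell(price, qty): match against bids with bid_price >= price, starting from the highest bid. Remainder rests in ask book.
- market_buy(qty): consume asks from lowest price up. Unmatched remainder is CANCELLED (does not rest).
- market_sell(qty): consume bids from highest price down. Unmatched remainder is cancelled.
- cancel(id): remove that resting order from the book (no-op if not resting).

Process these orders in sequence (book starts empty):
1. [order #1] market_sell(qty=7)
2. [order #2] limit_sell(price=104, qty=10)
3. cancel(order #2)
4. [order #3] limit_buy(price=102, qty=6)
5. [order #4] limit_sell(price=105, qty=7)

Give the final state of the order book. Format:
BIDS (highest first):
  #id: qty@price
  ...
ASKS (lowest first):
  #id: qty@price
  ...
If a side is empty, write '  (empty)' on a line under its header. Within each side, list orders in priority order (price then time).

After op 1 [order #1] market_sell(qty=7): fills=none; bids=[-] asks=[-]
After op 2 [order #2] limit_sell(price=104, qty=10): fills=none; bids=[-] asks=[#2:10@104]
After op 3 cancel(order #2): fills=none; bids=[-] asks=[-]
After op 4 [order #3] limit_buy(price=102, qty=6): fills=none; bids=[#3:6@102] asks=[-]
After op 5 [order #4] limit_sell(price=105, qty=7): fills=none; bids=[#3:6@102] asks=[#4:7@105]

Answer: BIDS (highest first):
  #3: 6@102
ASKS (lowest first):
  #4: 7@105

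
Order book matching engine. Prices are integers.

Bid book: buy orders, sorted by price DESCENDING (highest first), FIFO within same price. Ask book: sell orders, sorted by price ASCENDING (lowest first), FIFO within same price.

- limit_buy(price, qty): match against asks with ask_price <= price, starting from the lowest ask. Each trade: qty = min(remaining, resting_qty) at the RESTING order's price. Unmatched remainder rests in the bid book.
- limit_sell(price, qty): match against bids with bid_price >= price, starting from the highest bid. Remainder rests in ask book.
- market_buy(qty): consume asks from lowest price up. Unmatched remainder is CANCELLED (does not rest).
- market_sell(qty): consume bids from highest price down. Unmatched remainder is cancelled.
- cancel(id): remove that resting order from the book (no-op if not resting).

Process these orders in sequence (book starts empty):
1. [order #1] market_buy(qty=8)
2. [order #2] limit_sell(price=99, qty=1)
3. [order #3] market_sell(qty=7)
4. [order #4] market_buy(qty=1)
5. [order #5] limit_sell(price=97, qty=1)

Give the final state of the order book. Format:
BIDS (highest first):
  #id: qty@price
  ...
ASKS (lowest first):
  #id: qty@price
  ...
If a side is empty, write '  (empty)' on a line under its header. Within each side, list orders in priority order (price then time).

After op 1 [order #1] market_buy(qty=8): fills=none; bids=[-] asks=[-]
After op 2 [order #2] limit_sell(price=99, qty=1): fills=none; bids=[-] asks=[#2:1@99]
After op 3 [order #3] market_sell(qty=7): fills=none; bids=[-] asks=[#2:1@99]
After op 4 [order #4] market_buy(qty=1): fills=#4x#2:1@99; bids=[-] asks=[-]
After op 5 [order #5] limit_sell(price=97, qty=1): fills=none; bids=[-] asks=[#5:1@97]

Answer: BIDS (highest first):
  (empty)
ASKS (lowest first):
  #5: 1@97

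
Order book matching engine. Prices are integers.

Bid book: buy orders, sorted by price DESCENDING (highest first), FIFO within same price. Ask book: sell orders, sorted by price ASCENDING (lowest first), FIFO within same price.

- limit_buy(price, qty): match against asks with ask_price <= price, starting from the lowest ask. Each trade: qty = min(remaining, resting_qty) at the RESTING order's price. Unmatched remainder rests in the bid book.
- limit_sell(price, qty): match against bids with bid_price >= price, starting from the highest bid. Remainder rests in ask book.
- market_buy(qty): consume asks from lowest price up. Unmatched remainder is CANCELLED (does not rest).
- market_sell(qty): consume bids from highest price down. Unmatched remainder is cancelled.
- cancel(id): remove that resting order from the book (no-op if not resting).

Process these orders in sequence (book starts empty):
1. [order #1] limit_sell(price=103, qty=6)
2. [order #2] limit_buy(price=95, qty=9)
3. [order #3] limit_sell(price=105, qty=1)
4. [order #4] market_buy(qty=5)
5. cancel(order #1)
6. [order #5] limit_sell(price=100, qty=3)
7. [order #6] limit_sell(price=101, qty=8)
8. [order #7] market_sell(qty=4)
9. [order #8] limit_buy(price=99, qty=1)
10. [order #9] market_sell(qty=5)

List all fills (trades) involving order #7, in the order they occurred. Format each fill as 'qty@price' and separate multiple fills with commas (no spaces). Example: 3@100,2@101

After op 1 [order #1] limit_sell(price=103, qty=6): fills=none; bids=[-] asks=[#1:6@103]
After op 2 [order #2] limit_buy(price=95, qty=9): fills=none; bids=[#2:9@95] asks=[#1:6@103]
After op 3 [order #3] limit_sell(price=105, qty=1): fills=none; bids=[#2:9@95] asks=[#1:6@103 #3:1@105]
After op 4 [order #4] market_buy(qty=5): fills=#4x#1:5@103; bids=[#2:9@95] asks=[#1:1@103 #3:1@105]
After op 5 cancel(order #1): fills=none; bids=[#2:9@95] asks=[#3:1@105]
After op 6 [order #5] limit_sell(price=100, qty=3): fills=none; bids=[#2:9@95] asks=[#5:3@100 #3:1@105]
After op 7 [order #6] limit_sell(price=101, qty=8): fills=none; bids=[#2:9@95] asks=[#5:3@100 #6:8@101 #3:1@105]
After op 8 [order #7] market_sell(qty=4): fills=#2x#7:4@95; bids=[#2:5@95] asks=[#5:3@100 #6:8@101 #3:1@105]
After op 9 [order #8] limit_buy(price=99, qty=1): fills=none; bids=[#8:1@99 #2:5@95] asks=[#5:3@100 #6:8@101 #3:1@105]
After op 10 [order #9] market_sell(qty=5): fills=#8x#9:1@99 #2x#9:4@95; bids=[#2:1@95] asks=[#5:3@100 #6:8@101 #3:1@105]

Answer: 4@95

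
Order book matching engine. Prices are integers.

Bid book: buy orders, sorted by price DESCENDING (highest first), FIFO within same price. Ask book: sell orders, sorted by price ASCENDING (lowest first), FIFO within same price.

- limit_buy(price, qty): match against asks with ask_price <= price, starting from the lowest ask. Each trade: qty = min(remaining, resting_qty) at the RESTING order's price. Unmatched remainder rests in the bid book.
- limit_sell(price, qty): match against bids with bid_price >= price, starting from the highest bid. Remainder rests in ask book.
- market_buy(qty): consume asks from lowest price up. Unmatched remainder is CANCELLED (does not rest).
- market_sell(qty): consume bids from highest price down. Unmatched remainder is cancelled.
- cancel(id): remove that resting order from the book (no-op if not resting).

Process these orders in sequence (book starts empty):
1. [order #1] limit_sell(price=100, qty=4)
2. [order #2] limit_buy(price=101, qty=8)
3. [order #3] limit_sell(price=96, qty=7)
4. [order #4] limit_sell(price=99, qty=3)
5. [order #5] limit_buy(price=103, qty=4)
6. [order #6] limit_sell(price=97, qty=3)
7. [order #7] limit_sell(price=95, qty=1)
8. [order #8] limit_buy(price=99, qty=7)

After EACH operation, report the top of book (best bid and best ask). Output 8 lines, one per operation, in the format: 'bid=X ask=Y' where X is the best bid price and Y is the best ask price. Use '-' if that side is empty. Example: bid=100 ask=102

After op 1 [order #1] limit_sell(price=100, qty=4): fills=none; bids=[-] asks=[#1:4@100]
After op 2 [order #2] limit_buy(price=101, qty=8): fills=#2x#1:4@100; bids=[#2:4@101] asks=[-]
After op 3 [order #3] limit_sell(price=96, qty=7): fills=#2x#3:4@101; bids=[-] asks=[#3:3@96]
After op 4 [order #4] limit_sell(price=99, qty=3): fills=none; bids=[-] asks=[#3:3@96 #4:3@99]
After op 5 [order #5] limit_buy(price=103, qty=4): fills=#5x#3:3@96 #5x#4:1@99; bids=[-] asks=[#4:2@99]
After op 6 [order #6] limit_sell(price=97, qty=3): fills=none; bids=[-] asks=[#6:3@97 #4:2@99]
After op 7 [order #7] limit_sell(price=95, qty=1): fills=none; bids=[-] asks=[#7:1@95 #6:3@97 #4:2@99]
After op 8 [order #8] limit_buy(price=99, qty=7): fills=#8x#7:1@95 #8x#6:3@97 #8x#4:2@99; bids=[#8:1@99] asks=[-]

Answer: bid=- ask=100
bid=101 ask=-
bid=- ask=96
bid=- ask=96
bid=- ask=99
bid=- ask=97
bid=- ask=95
bid=99 ask=-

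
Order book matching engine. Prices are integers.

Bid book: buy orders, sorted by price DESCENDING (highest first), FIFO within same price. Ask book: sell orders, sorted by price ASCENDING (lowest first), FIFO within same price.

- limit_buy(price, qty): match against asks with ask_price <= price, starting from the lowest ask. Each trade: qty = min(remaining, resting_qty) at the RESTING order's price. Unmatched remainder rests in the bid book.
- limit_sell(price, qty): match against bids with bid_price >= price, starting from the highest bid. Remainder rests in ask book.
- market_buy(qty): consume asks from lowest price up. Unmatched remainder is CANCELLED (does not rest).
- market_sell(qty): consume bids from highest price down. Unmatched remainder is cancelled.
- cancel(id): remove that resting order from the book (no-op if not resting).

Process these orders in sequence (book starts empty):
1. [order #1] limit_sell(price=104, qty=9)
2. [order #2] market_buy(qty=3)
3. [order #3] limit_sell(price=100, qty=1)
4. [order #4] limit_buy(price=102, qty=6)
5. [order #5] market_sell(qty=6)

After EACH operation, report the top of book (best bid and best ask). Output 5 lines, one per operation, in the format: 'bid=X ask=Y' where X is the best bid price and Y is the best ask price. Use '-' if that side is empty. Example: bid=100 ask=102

After op 1 [order #1] limit_sell(price=104, qty=9): fills=none; bids=[-] asks=[#1:9@104]
After op 2 [order #2] market_buy(qty=3): fills=#2x#1:3@104; bids=[-] asks=[#1:6@104]
After op 3 [order #3] limit_sell(price=100, qty=1): fills=none; bids=[-] asks=[#3:1@100 #1:6@104]
After op 4 [order #4] limit_buy(price=102, qty=6): fills=#4x#3:1@100; bids=[#4:5@102] asks=[#1:6@104]
After op 5 [order #5] market_sell(qty=6): fills=#4x#5:5@102; bids=[-] asks=[#1:6@104]

Answer: bid=- ask=104
bid=- ask=104
bid=- ask=100
bid=102 ask=104
bid=- ask=104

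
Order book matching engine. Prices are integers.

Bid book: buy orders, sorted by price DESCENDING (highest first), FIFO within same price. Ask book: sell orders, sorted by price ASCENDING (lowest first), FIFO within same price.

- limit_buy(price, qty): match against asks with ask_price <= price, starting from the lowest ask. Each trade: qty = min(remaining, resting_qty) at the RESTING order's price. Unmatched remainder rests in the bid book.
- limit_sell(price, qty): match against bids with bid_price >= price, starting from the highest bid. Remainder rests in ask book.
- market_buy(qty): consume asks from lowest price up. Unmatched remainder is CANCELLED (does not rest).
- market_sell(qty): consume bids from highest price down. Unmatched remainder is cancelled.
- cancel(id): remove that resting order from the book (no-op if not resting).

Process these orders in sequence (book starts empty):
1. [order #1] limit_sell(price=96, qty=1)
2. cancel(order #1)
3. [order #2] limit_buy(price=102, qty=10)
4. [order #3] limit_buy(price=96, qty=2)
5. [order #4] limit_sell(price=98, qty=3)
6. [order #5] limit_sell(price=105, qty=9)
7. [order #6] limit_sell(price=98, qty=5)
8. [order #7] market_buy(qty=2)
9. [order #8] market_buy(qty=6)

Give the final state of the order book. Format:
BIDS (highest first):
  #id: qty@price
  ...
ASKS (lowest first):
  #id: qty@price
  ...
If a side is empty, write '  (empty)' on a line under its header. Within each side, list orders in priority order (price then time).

After op 1 [order #1] limit_sell(price=96, qty=1): fills=none; bids=[-] asks=[#1:1@96]
After op 2 cancel(order #1): fills=none; bids=[-] asks=[-]
After op 3 [order #2] limit_buy(price=102, qty=10): fills=none; bids=[#2:10@102] asks=[-]
After op 4 [order #3] limit_buy(price=96, qty=2): fills=none; bids=[#2:10@102 #3:2@96] asks=[-]
After op 5 [order #4] limit_sell(price=98, qty=3): fills=#2x#4:3@102; bids=[#2:7@102 #3:2@96] asks=[-]
After op 6 [order #5] limit_sell(price=105, qty=9): fills=none; bids=[#2:7@102 #3:2@96] asks=[#5:9@105]
After op 7 [order #6] limit_sell(price=98, qty=5): fills=#2x#6:5@102; bids=[#2:2@102 #3:2@96] asks=[#5:9@105]
After op 8 [order #7] market_buy(qty=2): fills=#7x#5:2@105; bids=[#2:2@102 #3:2@96] asks=[#5:7@105]
After op 9 [order #8] market_buy(qty=6): fills=#8x#5:6@105; bids=[#2:2@102 #3:2@96] asks=[#5:1@105]

Answer: BIDS (highest first):
  #2: 2@102
  #3: 2@96
ASKS (lowest first):
  #5: 1@105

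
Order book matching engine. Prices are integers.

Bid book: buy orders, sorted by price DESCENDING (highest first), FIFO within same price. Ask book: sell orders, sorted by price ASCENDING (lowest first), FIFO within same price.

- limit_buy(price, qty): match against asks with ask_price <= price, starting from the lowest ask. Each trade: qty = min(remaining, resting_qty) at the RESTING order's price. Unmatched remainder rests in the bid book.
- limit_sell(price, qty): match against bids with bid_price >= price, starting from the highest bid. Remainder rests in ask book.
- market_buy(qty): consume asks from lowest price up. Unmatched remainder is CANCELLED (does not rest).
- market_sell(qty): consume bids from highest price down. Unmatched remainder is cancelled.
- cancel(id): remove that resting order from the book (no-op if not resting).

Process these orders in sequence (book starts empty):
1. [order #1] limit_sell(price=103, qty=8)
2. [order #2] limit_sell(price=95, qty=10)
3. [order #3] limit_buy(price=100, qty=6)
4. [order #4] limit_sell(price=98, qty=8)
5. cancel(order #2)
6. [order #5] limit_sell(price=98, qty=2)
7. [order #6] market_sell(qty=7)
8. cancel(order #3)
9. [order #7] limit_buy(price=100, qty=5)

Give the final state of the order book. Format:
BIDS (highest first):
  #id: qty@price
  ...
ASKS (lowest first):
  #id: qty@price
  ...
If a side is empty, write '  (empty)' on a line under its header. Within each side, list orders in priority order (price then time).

Answer: BIDS (highest first):
  (empty)
ASKS (lowest first):
  #4: 3@98
  #5: 2@98
  #1: 8@103

Derivation:
After op 1 [order #1] limit_sell(price=103, qty=8): fills=none; bids=[-] asks=[#1:8@103]
After op 2 [order #2] limit_sell(price=95, qty=10): fills=none; bids=[-] asks=[#2:10@95 #1:8@103]
After op 3 [order #3] limit_buy(price=100, qty=6): fills=#3x#2:6@95; bids=[-] asks=[#2:4@95 #1:8@103]
After op 4 [order #4] limit_sell(price=98, qty=8): fills=none; bids=[-] asks=[#2:4@95 #4:8@98 #1:8@103]
After op 5 cancel(order #2): fills=none; bids=[-] asks=[#4:8@98 #1:8@103]
After op 6 [order #5] limit_sell(price=98, qty=2): fills=none; bids=[-] asks=[#4:8@98 #5:2@98 #1:8@103]
After op 7 [order #6] market_sell(qty=7): fills=none; bids=[-] asks=[#4:8@98 #5:2@98 #1:8@103]
After op 8 cancel(order #3): fills=none; bids=[-] asks=[#4:8@98 #5:2@98 #1:8@103]
After op 9 [order #7] limit_buy(price=100, qty=5): fills=#7x#4:5@98; bids=[-] asks=[#4:3@98 #5:2@98 #1:8@103]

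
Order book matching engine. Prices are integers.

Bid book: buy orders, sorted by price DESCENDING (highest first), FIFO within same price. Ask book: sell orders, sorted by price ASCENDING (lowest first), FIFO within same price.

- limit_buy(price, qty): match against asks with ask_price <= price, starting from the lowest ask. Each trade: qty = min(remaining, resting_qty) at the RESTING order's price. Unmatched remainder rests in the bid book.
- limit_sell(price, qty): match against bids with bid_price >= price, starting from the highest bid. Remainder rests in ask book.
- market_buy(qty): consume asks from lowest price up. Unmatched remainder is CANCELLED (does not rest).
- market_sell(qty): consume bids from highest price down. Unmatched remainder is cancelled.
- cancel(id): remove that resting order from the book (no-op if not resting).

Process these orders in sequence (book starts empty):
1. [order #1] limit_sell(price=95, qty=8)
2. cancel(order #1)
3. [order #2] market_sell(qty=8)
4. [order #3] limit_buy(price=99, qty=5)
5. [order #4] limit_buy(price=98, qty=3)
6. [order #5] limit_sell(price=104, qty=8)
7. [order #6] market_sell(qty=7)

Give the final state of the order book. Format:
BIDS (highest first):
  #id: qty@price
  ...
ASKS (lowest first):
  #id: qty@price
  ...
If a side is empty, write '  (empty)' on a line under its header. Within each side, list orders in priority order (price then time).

Answer: BIDS (highest first):
  #4: 1@98
ASKS (lowest first):
  #5: 8@104

Derivation:
After op 1 [order #1] limit_sell(price=95, qty=8): fills=none; bids=[-] asks=[#1:8@95]
After op 2 cancel(order #1): fills=none; bids=[-] asks=[-]
After op 3 [order #2] market_sell(qty=8): fills=none; bids=[-] asks=[-]
After op 4 [order #3] limit_buy(price=99, qty=5): fills=none; bids=[#3:5@99] asks=[-]
After op 5 [order #4] limit_buy(price=98, qty=3): fills=none; bids=[#3:5@99 #4:3@98] asks=[-]
After op 6 [order #5] limit_sell(price=104, qty=8): fills=none; bids=[#3:5@99 #4:3@98] asks=[#5:8@104]
After op 7 [order #6] market_sell(qty=7): fills=#3x#6:5@99 #4x#6:2@98; bids=[#4:1@98] asks=[#5:8@104]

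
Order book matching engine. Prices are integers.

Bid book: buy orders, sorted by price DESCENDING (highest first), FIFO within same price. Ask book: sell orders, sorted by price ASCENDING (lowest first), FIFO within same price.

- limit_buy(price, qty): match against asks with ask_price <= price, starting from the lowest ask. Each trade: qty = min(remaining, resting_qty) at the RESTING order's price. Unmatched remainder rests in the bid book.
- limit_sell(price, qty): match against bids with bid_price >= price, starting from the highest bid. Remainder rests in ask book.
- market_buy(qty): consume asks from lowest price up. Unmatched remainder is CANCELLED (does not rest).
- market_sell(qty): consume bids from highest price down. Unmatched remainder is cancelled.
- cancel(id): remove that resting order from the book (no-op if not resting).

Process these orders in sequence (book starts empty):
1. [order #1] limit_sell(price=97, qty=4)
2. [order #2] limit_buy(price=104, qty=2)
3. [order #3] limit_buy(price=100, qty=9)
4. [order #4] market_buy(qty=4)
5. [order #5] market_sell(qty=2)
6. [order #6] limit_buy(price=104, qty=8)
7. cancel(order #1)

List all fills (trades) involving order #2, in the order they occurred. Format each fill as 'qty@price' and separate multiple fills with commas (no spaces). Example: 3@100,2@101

After op 1 [order #1] limit_sell(price=97, qty=4): fills=none; bids=[-] asks=[#1:4@97]
After op 2 [order #2] limit_buy(price=104, qty=2): fills=#2x#1:2@97; bids=[-] asks=[#1:2@97]
After op 3 [order #3] limit_buy(price=100, qty=9): fills=#3x#1:2@97; bids=[#3:7@100] asks=[-]
After op 4 [order #4] market_buy(qty=4): fills=none; bids=[#3:7@100] asks=[-]
After op 5 [order #5] market_sell(qty=2): fills=#3x#5:2@100; bids=[#3:5@100] asks=[-]
After op 6 [order #6] limit_buy(price=104, qty=8): fills=none; bids=[#6:8@104 #3:5@100] asks=[-]
After op 7 cancel(order #1): fills=none; bids=[#6:8@104 #3:5@100] asks=[-]

Answer: 2@97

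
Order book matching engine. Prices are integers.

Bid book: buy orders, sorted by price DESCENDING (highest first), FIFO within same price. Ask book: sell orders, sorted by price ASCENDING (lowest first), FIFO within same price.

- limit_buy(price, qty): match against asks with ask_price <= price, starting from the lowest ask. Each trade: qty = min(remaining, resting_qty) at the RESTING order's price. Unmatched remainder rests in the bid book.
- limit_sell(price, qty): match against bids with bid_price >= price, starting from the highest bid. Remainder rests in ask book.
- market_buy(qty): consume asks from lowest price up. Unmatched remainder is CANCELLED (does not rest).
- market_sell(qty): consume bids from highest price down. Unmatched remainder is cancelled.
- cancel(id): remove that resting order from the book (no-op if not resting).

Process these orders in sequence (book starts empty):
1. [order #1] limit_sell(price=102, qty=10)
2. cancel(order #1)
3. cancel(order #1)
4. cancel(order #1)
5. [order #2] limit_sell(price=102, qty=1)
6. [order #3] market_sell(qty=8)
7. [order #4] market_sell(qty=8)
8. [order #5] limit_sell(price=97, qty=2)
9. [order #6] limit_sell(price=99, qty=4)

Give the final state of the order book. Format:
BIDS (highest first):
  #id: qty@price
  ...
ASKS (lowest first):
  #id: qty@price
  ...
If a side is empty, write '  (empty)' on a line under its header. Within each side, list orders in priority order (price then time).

After op 1 [order #1] limit_sell(price=102, qty=10): fills=none; bids=[-] asks=[#1:10@102]
After op 2 cancel(order #1): fills=none; bids=[-] asks=[-]
After op 3 cancel(order #1): fills=none; bids=[-] asks=[-]
After op 4 cancel(order #1): fills=none; bids=[-] asks=[-]
After op 5 [order #2] limit_sell(price=102, qty=1): fills=none; bids=[-] asks=[#2:1@102]
After op 6 [order #3] market_sell(qty=8): fills=none; bids=[-] asks=[#2:1@102]
After op 7 [order #4] market_sell(qty=8): fills=none; bids=[-] asks=[#2:1@102]
After op 8 [order #5] limit_sell(price=97, qty=2): fills=none; bids=[-] asks=[#5:2@97 #2:1@102]
After op 9 [order #6] limit_sell(price=99, qty=4): fills=none; bids=[-] asks=[#5:2@97 #6:4@99 #2:1@102]

Answer: BIDS (highest first):
  (empty)
ASKS (lowest first):
  #5: 2@97
  #6: 4@99
  #2: 1@102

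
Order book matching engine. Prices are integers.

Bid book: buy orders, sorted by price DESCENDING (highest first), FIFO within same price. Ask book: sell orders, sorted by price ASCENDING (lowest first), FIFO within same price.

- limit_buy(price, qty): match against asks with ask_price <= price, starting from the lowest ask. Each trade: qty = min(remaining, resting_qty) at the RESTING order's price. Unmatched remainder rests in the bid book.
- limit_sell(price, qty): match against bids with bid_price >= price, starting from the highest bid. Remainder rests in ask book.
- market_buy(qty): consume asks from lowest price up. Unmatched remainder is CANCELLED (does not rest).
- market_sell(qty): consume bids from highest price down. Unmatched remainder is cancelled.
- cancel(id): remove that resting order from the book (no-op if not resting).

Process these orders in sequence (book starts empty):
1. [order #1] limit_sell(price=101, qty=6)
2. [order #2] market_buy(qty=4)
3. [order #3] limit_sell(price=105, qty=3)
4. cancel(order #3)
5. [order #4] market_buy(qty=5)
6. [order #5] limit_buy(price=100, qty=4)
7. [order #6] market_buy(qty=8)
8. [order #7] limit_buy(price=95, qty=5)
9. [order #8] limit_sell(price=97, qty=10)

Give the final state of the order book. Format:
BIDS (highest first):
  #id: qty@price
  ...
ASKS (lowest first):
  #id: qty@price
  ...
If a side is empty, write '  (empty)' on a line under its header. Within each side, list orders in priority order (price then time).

Answer: BIDS (highest first):
  #7: 5@95
ASKS (lowest first):
  #8: 6@97

Derivation:
After op 1 [order #1] limit_sell(price=101, qty=6): fills=none; bids=[-] asks=[#1:6@101]
After op 2 [order #2] market_buy(qty=4): fills=#2x#1:4@101; bids=[-] asks=[#1:2@101]
After op 3 [order #3] limit_sell(price=105, qty=3): fills=none; bids=[-] asks=[#1:2@101 #3:3@105]
After op 4 cancel(order #3): fills=none; bids=[-] asks=[#1:2@101]
After op 5 [order #4] market_buy(qty=5): fills=#4x#1:2@101; bids=[-] asks=[-]
After op 6 [order #5] limit_buy(price=100, qty=4): fills=none; bids=[#5:4@100] asks=[-]
After op 7 [order #6] market_buy(qty=8): fills=none; bids=[#5:4@100] asks=[-]
After op 8 [order #7] limit_buy(price=95, qty=5): fills=none; bids=[#5:4@100 #7:5@95] asks=[-]
After op 9 [order #8] limit_sell(price=97, qty=10): fills=#5x#8:4@100; bids=[#7:5@95] asks=[#8:6@97]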